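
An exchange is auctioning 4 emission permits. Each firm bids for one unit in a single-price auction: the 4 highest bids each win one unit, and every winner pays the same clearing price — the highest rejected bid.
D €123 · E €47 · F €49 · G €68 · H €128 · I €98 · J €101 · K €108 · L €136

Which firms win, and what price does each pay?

L, H, D, K; each pays €101

Bids ranked high→low: 136 (L), 128 (H), 123 (D), 108 (K), 101 (J), 98 (I), …
The 4 highest are L, H, D, K.
Clearing price = highest rejected bid = €101.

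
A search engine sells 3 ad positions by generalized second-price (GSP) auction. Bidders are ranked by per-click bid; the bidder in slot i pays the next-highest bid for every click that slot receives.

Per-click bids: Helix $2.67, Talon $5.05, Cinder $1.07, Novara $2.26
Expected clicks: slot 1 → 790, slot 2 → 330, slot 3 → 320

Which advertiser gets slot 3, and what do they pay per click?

Novara; $1.07 per click

Sorting advertisers: $5.05 (Talon) > $2.67 (Helix) > $2.26 (Novara) > $1.07 (Cinder)
Slot 3 goes to the third-ranked bidder, Novara, who pays the next bid down: $1.07/click.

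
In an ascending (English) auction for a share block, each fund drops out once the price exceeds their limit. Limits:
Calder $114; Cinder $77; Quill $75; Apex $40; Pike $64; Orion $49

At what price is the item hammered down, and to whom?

Calder wins at $77

Sorting limits: 114 (Calder) > 77 (Cinder) > 75 (Quill) > 64 (Pike) > 49 (Orion) > 40 (Apex)
Cinder is the last rival to drop out, at $77; Calder remains and wins at that price.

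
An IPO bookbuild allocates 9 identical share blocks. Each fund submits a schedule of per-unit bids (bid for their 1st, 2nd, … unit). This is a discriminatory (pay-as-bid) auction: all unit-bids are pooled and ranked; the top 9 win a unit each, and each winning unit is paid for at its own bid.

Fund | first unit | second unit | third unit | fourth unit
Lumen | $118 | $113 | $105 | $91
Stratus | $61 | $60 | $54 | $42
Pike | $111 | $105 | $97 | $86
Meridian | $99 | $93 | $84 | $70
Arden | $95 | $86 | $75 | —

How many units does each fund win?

Merging the schedules and taking the best 9: 118 (Lumen-1), 113 (Lumen-2), 111 (Pike-1), 105 (Lumen-3), 105 (Pike-2), 99 (Meridian-1), 97 (Pike-3), 95 (Arden-1), 93 (Meridian-2)
Next rejected bid: $91 (not a price — pay-as-bid).
Allocation: Arden 1, Lumen 3, Meridian 2, Pike 3.

Arden 1, Lumen 3, Meridian 2, Pike 3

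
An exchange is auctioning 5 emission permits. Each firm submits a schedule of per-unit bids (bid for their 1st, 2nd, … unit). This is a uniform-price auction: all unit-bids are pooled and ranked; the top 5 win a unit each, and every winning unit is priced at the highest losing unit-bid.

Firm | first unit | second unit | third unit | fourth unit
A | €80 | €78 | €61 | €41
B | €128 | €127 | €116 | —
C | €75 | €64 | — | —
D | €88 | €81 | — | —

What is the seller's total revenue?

Total revenue: €400

Merging the schedules and taking the best 5: 128 (B-1), 127 (B-2), 116 (B-3), 88 (D-1), 81 (D-2)
First bid not allocated: €80.
Allocation: B 3, D 2. Every unit priced at €80.
Revenue = 5 × 80 = €400.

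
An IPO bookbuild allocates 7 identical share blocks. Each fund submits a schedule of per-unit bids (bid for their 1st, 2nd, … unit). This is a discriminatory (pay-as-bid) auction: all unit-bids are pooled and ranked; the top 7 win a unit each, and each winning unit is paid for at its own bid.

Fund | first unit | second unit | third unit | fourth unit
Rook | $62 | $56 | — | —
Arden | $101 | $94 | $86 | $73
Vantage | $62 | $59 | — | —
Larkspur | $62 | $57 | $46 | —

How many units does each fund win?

Arden 4, Larkspur 1, Rook 1, Vantage 1

All unit-bids, highest first — top 7: 101 (Arden-1), 94 (Arden-2), 86 (Arden-3), 73 (Arden-4), 62 (Rook-1), 62 (Vantage-1), 62 (Larkspur-1)
Next rejected bid: $59 (not a price — pay-as-bid).
Allocation: Arden 4, Larkspur 1, Rook 1, Vantage 1.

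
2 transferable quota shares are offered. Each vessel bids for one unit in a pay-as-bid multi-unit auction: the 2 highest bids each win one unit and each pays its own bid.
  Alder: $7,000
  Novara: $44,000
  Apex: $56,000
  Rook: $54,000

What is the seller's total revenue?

Total revenue: $110,000

Bids ranked high→low: 56,000 (Apex), 54,000 (Rook), 44,000 (Novara), 7,000 (Alder)
The 2 highest are Apex, Rook.
Total revenue = 56,000 + 54,000 = $110,000.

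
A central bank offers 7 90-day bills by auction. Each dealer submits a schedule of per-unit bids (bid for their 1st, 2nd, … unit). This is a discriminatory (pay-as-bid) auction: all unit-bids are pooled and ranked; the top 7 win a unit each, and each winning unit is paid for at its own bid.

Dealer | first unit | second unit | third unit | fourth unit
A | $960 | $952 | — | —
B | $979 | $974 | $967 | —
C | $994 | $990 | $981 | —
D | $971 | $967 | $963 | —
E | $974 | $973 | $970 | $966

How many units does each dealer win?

B 2, C 3, E 2

All unit-bids, highest first — top 7: 994 (C-1), 990 (C-2), 981 (C-3), 979 (B-1), 974 (B-2), 974 (E-1), 973 (E-2)
Next rejected bid: $971 (not a price — pay-as-bid).
Allocation: B 2, C 3, E 2.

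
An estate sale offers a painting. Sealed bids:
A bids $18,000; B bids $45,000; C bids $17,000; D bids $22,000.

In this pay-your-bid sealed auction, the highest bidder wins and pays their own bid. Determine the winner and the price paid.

B pays $45,000

Bids in order: 45,000 (B) > 22,000 (D) > 18,000 (A) > 17,000 (C)
B is highest → pays own bid, $45,000.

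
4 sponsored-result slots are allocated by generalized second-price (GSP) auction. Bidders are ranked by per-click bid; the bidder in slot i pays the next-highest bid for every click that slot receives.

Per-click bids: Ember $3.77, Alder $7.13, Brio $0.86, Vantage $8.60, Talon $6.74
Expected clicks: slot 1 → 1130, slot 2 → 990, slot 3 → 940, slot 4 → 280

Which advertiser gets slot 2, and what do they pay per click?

Sorting advertisers: $8.60 (Vantage) > $7.13 (Alder) > $6.74 (Talon) > $3.77 (Ember) > $0.86 (Brio)
Slot 2 goes to the second-ranked bidder, Alder, who pays the next bid down: $6.74/click.

Alder; $6.74 per click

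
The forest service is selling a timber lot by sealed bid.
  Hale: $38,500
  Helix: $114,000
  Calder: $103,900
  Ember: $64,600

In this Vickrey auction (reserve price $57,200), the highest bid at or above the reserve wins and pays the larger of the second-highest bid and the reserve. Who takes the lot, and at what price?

Helix pays $103,900

Sorting bids: 114,000 (Helix) > 103,900 (Calder) > 64,600 (Ember) > 38,500 (Hale)
Helix has the top bid at or above the reserve ($114,000).
max(second-highest $103,900, reserve $57,200) = $103,900; the reserve does not bind.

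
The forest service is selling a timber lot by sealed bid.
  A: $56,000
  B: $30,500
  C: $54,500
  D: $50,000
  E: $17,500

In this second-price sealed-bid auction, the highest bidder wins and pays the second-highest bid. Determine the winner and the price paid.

Bids in order: 56,000 (A) > 54,500 (C) > 50,000 (D) > 30,500 (B) > 17,500 (E)
Second-price: A pays C's bid of $54,500.

A pays $54,500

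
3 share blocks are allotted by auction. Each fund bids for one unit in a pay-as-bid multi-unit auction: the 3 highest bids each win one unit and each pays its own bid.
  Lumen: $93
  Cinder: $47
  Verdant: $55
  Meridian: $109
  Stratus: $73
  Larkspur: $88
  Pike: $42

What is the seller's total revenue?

Bids ranked high→low: 109 (Meridian), 93 (Lumen), 88 (Larkspur), 73 (Stratus), 55 (Verdant), …
Winners (3 units): Meridian, Lumen, Larkspur.
Total revenue = 109 + 93 + 88 = $290.

Total revenue: $290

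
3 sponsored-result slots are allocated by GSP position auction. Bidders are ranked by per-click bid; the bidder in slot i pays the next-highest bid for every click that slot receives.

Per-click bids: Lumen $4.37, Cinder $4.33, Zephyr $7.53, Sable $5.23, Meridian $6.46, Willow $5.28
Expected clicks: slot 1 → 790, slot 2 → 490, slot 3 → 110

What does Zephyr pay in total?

Sorting advertisers: $7.53 (Zephyr) > $6.46 (Meridian) > $5.28 (Willow) > $5.23 (Sable) > …
Zephyr holds slot 1 → pays next bid $6.46 × 790 clicks = $5103.40.

Zephyr pays $5103.40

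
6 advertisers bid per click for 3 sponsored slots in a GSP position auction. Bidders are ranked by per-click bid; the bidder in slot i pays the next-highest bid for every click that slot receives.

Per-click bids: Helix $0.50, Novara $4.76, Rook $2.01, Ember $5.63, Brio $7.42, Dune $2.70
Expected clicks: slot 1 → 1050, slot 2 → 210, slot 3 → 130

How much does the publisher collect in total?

Ranked by bid: $7.42 (Brio) > $5.63 (Ember) > $4.76 (Novara) > $2.70 (Dune) > …
Slot 1: Brio pays $5.63 × 1050 = $5911.50
Slot 2: Ember pays $4.76 × 210 = $999.60
Slot 3: Novara pays $2.70 × 130 = $351.00
Total = $7262.10

Total revenue: $7262.10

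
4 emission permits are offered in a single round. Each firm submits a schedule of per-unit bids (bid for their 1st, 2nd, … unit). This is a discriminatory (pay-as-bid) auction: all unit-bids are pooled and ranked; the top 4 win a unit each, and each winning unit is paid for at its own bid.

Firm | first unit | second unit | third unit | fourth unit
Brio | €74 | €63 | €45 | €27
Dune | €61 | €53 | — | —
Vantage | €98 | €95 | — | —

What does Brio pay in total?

Pooled unit-bids ranked (top 4): 98 (Vantage-1), 95 (Vantage-2), 74 (Brio-1), 63 (Brio-2)
Next rejected bid: €61 (not a price — pay-as-bid).
Brio's winning unit-bids: 74 + 63 = €137.

Brio pays €137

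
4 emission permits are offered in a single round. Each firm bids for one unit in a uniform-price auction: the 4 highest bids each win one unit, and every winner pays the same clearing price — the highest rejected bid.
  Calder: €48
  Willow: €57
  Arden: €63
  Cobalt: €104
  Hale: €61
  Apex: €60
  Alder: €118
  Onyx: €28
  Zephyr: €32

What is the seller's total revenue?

Total revenue: €240

Sorting: 118 (Alder), 104 (Cobalt), 63 (Arden), 61 (Hale), 60 (Apex), 57 (Willow), …
Top 4: Alder, Cobalt, Arden, Hale.
Highest unsuccessful bid: €60 → clearing price.
Total revenue = 4 × €60 = €240.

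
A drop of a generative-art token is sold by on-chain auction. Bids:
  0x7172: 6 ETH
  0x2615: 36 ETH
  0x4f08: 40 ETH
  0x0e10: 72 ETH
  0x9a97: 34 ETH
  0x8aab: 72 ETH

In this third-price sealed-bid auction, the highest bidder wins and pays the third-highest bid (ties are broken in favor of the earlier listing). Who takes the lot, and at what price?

0x0e10 pays 40 ETH

Third-price sealed-bid auction: the highest bidder wins and pays the third-highest bid.
Bids ranked: 72 (0x0e10) > 72 (0x8aab) > 40 (0x4f08) > 36 (0x2615) > 34 (0x9a97) > 6 (0x7172)
Tie at 72 ETH → 0x0e10 wins by tie-break.
0x0e10 is highest; pays the third-highest bid, 40 ETH.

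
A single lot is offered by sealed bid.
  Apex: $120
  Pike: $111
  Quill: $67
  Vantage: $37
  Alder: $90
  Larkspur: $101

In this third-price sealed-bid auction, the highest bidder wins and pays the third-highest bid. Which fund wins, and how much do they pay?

Apex pays $101

Rule: the highest bidder wins and pays the third-highest bid.
Bids ranked: 120 (Apex) > 111 (Pike) > 101 (Larkspur) > 90 (Alder) > 67 (Quill) > 37 (Vantage)
Apex is highest; pays the third-highest bid, $101.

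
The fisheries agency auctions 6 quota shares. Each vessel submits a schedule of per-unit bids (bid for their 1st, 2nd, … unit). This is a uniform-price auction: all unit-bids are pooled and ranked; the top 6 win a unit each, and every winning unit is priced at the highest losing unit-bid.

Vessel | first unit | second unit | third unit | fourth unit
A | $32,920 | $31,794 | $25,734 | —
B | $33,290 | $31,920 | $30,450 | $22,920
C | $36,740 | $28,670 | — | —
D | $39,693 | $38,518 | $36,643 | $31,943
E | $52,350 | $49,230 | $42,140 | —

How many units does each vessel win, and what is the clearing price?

C 1, D 2, E 3; clearing price $36,643

Merging the schedules and taking the best 6: 52,350 (E-1), 49,230 (E-2), 42,140 (E-3), 39,693 (D-1), 38,518 (D-2), 36,740 (C-1)
Highest rejected unit-bid = $36,643.
Allocation: C 1, D 2, E 3.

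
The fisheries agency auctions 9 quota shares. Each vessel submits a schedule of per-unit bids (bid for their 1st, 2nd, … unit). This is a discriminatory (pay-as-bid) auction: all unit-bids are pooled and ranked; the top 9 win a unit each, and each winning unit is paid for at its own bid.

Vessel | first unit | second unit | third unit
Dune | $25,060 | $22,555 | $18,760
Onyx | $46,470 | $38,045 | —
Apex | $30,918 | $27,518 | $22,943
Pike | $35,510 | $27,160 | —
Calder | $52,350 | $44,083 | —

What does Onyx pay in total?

Onyx pays $84,515

Pooled unit-bids ranked (top 9): 52,350 (Calder-1), 46,470 (Onyx-1), 44,083 (Calder-2), 38,045 (Onyx-2), 35,510 (Pike-1), 30,918 (Apex-1), 27,518 (Apex-2), 27,160 (Pike-2), 25,060 (Dune-1)
Next rejected bid: $22,943 (not a price — pay-as-bid).
Onyx's winning unit-bids: 46,470 + 38,045 = $84,515.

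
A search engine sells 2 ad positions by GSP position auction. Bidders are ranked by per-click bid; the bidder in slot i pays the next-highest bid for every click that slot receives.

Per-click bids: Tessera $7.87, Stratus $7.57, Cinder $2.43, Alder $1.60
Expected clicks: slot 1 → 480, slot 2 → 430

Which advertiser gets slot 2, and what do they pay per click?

Stratus; $2.43 per click

Per-click bids in order: $7.87 (Tessera) > $7.57 (Stratus) > $2.43 (Cinder) > …
Slot 2 goes to the second-ranked bidder, Stratus, who pays the next bid down: $2.43/click.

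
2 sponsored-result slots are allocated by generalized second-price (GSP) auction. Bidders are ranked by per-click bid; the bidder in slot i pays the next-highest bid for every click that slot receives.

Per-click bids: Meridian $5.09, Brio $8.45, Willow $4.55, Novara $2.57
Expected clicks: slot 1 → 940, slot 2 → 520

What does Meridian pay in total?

Meridian pays $2366.00

Sorting advertisers: $8.45 (Brio) > $5.09 (Meridian) > $4.55 (Willow) > …
Meridian holds slot 2 → pays next bid $4.55 × 520 clicks = $2366.00.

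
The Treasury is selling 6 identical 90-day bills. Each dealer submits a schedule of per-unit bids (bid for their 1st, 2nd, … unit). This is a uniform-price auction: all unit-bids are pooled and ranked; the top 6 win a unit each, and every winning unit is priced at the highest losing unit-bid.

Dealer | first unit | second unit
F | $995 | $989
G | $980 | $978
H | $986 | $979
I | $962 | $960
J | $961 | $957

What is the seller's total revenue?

Total revenue: $5,772

Pooled unit-bids ranked (top 6): 995 (F-1), 989 (F-2), 986 (H-1), 980 (G-1), 979 (H-2), 978 (G-2)
The (k+1)-th unit-bid is $962.
Allocation: F 2, G 2, H 2. Every unit priced at $962.
Revenue = 6 × 962 = $5,772.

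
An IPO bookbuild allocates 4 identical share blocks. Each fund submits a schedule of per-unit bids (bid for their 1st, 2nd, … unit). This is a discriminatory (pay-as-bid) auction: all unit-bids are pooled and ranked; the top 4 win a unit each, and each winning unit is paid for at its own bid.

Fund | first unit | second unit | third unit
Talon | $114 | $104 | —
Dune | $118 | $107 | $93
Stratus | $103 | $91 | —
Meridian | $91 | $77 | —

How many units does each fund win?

All unit-bids, highest first — top 4: 118 (Dune-1), 114 (Talon-1), 107 (Dune-2), 104 (Talon-2)
Next rejected bid: $103 (not a price — pay-as-bid).
Allocation: Dune 2, Talon 2.

Dune 2, Talon 2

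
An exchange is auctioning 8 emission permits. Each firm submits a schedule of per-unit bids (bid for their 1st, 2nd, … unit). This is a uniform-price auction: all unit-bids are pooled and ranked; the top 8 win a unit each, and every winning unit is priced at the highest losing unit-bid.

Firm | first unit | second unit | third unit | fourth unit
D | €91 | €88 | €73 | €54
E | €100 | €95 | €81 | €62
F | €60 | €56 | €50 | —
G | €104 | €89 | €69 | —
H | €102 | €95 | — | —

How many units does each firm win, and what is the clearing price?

Merging the schedules and taking the best 8: 104 (G-1), 102 (H-1), 100 (E-1), 95 (E-2), 95 (H-2), 91 (D-1), 89 (G-2), 88 (D-2)
The (k+1)-th unit-bid is €81.
Allocation: D 2, E 2, G 2, H 2.

D 2, E 2, G 2, H 2; clearing price €81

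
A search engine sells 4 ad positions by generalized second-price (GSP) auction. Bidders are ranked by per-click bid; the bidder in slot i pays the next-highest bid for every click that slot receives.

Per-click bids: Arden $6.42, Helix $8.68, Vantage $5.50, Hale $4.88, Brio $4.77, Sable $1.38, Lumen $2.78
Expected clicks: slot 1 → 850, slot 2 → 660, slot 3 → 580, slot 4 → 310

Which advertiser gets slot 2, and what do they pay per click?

Ranked by bid: $8.68 (Helix) > $6.42 (Arden) > $5.50 (Vantage) > $4.88 (Hale) > $4.77 (Brio) > …
Slot 2 goes to the second-ranked bidder, Arden, who pays the next bid down: $5.50/click.

Arden; $5.50 per click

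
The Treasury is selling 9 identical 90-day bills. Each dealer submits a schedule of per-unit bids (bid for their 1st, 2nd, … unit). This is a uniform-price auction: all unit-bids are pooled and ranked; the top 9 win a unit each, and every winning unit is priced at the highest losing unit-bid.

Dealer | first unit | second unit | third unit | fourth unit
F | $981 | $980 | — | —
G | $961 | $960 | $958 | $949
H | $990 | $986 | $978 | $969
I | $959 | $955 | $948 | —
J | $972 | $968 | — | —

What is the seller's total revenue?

Total revenue: $8,640

Pooled unit-bids ranked (top 9): 990 (H-1), 986 (H-2), 981 (F-1), 980 (F-2), 978 (H-3), 972 (J-1), 969 (H-4), 968 (J-2), 961 (G-1)
First bid not allocated: $960.
Allocation: F 2, G 1, H 4, J 2. Every unit priced at $960.
Revenue = 9 × 960 = $8,640.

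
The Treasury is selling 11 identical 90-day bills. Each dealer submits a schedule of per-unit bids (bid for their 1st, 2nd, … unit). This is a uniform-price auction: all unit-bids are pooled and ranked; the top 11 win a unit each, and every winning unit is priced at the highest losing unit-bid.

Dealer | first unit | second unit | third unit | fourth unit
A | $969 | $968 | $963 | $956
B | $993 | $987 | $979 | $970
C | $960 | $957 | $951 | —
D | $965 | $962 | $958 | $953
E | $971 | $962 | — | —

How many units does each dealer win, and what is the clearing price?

Merging the schedules and taking the best 11: 993 (B-1), 987 (B-2), 979 (B-3), 971 (E-1), 970 (B-4), 969 (A-1), 968 (A-2), 965 (D-1), 963 (A-3), 962 (D-2), 962 (E-2)
The (k+1)-th unit-bid is $960.
Allocation: A 3, B 4, D 2, E 2.

A 3, B 4, D 2, E 2; clearing price $960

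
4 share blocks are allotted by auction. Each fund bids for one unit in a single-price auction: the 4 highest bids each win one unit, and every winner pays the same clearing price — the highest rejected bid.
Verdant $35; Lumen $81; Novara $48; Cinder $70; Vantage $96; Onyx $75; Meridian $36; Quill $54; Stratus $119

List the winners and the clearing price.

Stratus, Vantage, Lumen, Onyx; each pays $70

Bids ranked high→low: 119 (Stratus), 96 (Vantage), 81 (Lumen), 75 (Onyx), 70 (Cinder), 54 (Quill), …
Winners (4 units): Stratus, Vantage, Lumen, Onyx.
First losing bid is Cinder's $70, which sets the uniform price.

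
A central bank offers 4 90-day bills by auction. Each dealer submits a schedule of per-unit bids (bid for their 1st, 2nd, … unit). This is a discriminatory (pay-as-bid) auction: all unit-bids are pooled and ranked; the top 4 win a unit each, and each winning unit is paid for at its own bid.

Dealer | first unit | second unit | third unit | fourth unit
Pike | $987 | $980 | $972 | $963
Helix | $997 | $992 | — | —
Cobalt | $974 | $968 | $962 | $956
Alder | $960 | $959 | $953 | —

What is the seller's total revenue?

Total revenue: $3,956

Merging the schedules and taking the best 4: 997 (Helix-1), 992 (Helix-2), 987 (Pike-1), 980 (Pike-2)
Next rejected bid: $974 (not a price — pay-as-bid).
Each winning unit pays its own bid.
Revenue = 997 + 992 + 987 + 980 = $3,956.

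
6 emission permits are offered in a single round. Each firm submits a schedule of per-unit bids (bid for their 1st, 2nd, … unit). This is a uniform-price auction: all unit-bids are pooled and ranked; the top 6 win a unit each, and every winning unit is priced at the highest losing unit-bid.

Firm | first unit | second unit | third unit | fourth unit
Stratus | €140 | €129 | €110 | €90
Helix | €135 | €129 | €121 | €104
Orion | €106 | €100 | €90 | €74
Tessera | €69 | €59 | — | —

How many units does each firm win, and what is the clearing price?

Pooled unit-bids ranked (top 6): 140 (Stratus-1), 135 (Helix-1), 129 (Stratus-2), 129 (Helix-2), 121 (Helix-3), 110 (Stratus-3)
The (k+1)-th unit-bid is €106.
Allocation: Helix 3, Stratus 3.

Helix 3, Stratus 3; clearing price €106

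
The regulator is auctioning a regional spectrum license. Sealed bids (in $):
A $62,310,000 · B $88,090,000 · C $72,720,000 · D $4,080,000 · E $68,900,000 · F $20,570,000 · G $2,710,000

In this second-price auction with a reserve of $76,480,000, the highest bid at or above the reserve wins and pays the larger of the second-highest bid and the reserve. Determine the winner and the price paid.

Rule: the highest bid at or above the reserve wins and pays the larger of the second-highest bid and the reserve.
Bids ranked: 88,090,000 (B) > 72,720,000 (C) > 68,900,000 (E) > 62,310,000 (A) > 20,570,000 (F) > 4,080,000 (D) > …
Highest eligible bid: B at $88,090,000.
Second-highest bid $72,720,000 is below the reserve $76,480,000, so the reserve binds → payment $76,480,000.

B pays $76,480,000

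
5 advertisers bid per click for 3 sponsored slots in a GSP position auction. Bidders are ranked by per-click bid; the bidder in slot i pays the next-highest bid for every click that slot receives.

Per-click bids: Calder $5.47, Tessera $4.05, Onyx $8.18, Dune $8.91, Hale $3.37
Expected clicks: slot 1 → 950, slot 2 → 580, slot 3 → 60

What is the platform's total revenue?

Sorting advertisers: $8.91 (Dune) > $8.18 (Onyx) > $5.47 (Calder) > $4.05 (Tessera) > …
Slot 1: Dune pays $8.18 × 950 = $7771.00
Slot 2: Onyx pays $5.47 × 580 = $3172.60
Slot 3: Calder pays $4.05 × 60 = $243.00
Total = $11186.60

Total revenue: $11186.60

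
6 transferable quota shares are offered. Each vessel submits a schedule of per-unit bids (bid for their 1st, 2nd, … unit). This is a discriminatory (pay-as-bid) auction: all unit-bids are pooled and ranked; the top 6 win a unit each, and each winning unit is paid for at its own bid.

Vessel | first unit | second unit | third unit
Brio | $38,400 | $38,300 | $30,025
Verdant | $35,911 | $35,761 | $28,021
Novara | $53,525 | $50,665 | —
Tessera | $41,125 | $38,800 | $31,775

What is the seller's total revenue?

Total revenue: $260,815

Merging the schedules and taking the best 6: 53,525 (Novara-1), 50,665 (Novara-2), 41,125 (Tessera-1), 38,800 (Tessera-2), 38,400 (Brio-1), 38,300 (Brio-2)
Next rejected bid: $35,911 (not a price — pay-as-bid).
Each winning unit pays its own bid.
Revenue = 53,525 + 50,665 + 41,125 + 38,800 + 38,400 + 38,300 = $260,815.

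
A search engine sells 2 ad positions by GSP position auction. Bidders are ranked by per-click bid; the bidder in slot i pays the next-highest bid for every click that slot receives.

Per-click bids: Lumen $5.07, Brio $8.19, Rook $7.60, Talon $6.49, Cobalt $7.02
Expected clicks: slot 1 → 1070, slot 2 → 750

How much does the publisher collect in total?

Ranked by bid: $8.19 (Brio) > $7.60 (Rook) > $7.02 (Cobalt) > …
Slot 1: Brio pays $7.60 × 1070 = $8132.00
Slot 2: Rook pays $7.02 × 750 = $5265.00
Total = $13397.00

Total revenue: $13397.00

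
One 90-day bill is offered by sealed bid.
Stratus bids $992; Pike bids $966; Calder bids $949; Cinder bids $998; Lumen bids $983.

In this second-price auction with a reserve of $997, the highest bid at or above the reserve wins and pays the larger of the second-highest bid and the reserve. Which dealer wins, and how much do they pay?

Cinder pays $997

Second-price auction with a reserve of $997: the highest bid at or above the reserve wins and pays the larger of the second-highest bid and the reserve.
Bids ranked: 998 (Cinder) > 992 (Stratus) > 983 (Lumen) > 966 (Pike) > 949 (Calder)
Highest eligible bid: Cinder at $998.
max(second-highest $992, reserve $997) = $997.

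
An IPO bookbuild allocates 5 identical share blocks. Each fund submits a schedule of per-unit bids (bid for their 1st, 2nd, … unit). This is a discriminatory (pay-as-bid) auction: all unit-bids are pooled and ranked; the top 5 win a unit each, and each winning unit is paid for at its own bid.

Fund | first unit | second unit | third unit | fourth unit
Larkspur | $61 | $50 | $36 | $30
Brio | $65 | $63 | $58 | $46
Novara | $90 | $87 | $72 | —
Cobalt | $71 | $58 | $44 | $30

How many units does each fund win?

Brio 1, Cobalt 1, Novara 3

Pooled unit-bids ranked (top 5): 90 (Novara-1), 87 (Novara-2), 72 (Novara-3), 71 (Cobalt-1), 65 (Brio-1)
Next rejected bid: $63 (not a price — pay-as-bid).
Allocation: Brio 1, Cobalt 1, Novara 3.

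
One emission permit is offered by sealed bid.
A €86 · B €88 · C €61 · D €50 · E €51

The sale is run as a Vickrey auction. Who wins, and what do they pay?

B pays €86

Vickrey auction: the highest bidder wins and pays the second-highest bid.
Sorting bids: 88 (B) > 86 (A) > 61 (C) > 51 (E) > 50 (D)
B wins with the highest bid; price is set by the runner-up at €86.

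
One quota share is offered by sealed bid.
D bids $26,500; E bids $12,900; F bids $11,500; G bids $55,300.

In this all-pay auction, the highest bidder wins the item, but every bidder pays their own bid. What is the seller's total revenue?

Sorting bids: 55,300 (G) > 26,500 (D) > 12,900 (E) > 11,500 (F)
G wins with the top bid; all bids are sunk regardless.
Every bidder forfeits their bid regardless of winning.
Revenue = 26,500 + 12,900 + 11,500 + 55,300 = $106,200.

Total revenue: $106,200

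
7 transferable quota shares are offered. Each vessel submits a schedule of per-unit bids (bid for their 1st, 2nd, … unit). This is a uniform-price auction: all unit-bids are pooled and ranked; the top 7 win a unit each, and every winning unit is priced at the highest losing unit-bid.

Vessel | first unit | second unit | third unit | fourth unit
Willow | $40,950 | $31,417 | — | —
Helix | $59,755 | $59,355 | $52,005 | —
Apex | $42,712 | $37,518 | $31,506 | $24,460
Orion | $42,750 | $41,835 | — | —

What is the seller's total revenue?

Merging the schedules and taking the best 7: 59,755 (Helix-1), 59,355 (Helix-2), 52,005 (Helix-3), 42,750 (Orion-1), 42,712 (Apex-1), 41,835 (Orion-2), 40,950 (Willow-1)
First bid not allocated: $37,518.
Allocation: Apex 1, Helix 3, Orion 2, Willow 1. Every unit priced at $37,518.
Revenue = 7 × 37,518 = $262,626.

Total revenue: $262,626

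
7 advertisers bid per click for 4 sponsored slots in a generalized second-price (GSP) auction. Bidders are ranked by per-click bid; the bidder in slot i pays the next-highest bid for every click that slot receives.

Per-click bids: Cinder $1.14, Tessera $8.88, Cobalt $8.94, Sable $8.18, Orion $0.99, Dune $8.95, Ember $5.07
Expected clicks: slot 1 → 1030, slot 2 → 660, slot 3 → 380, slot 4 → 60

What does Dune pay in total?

Dune pays $9208.20

Per-click bids in order: $8.95 (Dune) > $8.94 (Cobalt) > $8.88 (Tessera) > $8.18 (Sable) > $5.07 (Ember) > …
Dune holds slot 1 → pays next bid $8.94 × 1030 clicks = $9208.20.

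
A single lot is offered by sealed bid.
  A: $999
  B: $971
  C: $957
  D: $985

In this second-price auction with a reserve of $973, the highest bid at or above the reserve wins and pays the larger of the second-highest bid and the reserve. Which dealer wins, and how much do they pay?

A pays $985

Sorting bids: 999 (A) > 985 (D) > 971 (B) > 957 (C)
Highest eligible bid: A at $999.
max(second-highest $985, reserve $973) = $985; the reserve does not bind.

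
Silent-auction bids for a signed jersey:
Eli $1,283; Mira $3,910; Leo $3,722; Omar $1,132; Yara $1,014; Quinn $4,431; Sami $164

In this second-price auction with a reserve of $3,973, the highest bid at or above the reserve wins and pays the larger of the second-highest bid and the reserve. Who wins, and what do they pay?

Sorting bids: 4,431 (Quinn) > 3,910 (Mira) > 3,722 (Leo) > 1,283 (Eli) > 1,132 (Omar) > 1,014 (Yara) > …
Quinn has the top bid at or above the reserve ($4,431).
max(second-highest $3,910, reserve $3,973) = $3,973.

Quinn pays $3,973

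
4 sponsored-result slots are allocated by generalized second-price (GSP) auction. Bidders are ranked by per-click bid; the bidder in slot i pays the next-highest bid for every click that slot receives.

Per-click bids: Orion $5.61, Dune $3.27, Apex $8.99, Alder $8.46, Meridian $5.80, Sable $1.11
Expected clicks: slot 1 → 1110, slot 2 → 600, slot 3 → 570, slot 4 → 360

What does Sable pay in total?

Per-click bids in order: $8.99 (Apex) > $8.46 (Alder) > $5.80 (Meridian) > $5.61 (Orion) > $3.27 (Dune) > …
Sable ranks below slot 4 → no slot, pays nothing.

Sable pays $0.00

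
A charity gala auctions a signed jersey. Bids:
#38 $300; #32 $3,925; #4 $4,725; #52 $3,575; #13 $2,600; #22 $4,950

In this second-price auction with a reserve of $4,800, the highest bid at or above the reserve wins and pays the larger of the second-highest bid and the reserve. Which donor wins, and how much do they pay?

Rule: the highest bid at or above the reserve wins and pays the larger of the second-highest bid and the reserve.
Bids in order: 4,950 (#22) > 4,725 (#4) > 3,925 (#32) > 3,575 (#52) > 2,600 (#13) > 300 (#38)
#22 has the top bid at or above the reserve ($4,950).
max(second-highest $4,725, reserve $4,800) = $4,800.

#22 pays $4,800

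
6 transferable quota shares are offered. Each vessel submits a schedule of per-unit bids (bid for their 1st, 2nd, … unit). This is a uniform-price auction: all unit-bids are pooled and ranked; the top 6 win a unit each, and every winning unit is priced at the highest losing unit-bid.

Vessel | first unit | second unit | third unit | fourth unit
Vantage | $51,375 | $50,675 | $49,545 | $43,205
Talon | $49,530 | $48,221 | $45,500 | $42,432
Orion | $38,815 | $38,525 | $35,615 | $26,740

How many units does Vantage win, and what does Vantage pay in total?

All unit-bids, highest first — top 6: 51,375 (Vantage-1), 50,675 (Vantage-2), 49,545 (Vantage-3), 49,530 (Talon-1), 48,221 (Talon-2), 45,500 (Talon-3)
The (k+1)-th unit-bid is $43,205.
Vantage wins 3 unit(s) at $43,205 each.

Vantage: 3 units, pays $129,615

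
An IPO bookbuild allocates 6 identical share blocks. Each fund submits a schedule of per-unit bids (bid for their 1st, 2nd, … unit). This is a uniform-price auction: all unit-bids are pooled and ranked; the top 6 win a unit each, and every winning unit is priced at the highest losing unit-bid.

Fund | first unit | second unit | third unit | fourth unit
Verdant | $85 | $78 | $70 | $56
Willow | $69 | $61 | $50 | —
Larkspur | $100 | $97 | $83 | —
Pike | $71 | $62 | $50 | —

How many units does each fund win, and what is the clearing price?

Larkspur 3, Pike 1, Verdant 2; clearing price $70

Merging the schedules and taking the best 6: 100 (Larkspur-1), 97 (Larkspur-2), 85 (Verdant-1), 83 (Larkspur-3), 78 (Verdant-2), 71 (Pike-1)
First bid not allocated: $70.
Allocation: Larkspur 3, Pike 1, Verdant 2.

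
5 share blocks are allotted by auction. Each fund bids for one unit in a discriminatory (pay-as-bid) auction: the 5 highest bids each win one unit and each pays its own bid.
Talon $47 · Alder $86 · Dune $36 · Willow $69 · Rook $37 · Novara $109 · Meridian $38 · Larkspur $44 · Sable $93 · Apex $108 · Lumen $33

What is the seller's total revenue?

Total revenue: $465

Ordering the bids: 109 (Novara), 108 (Apex), 93 (Sable), 86 (Alder), 69 (Willow), 47 (Talon), 44 (Larkspur), …
The 5 highest are Novara, Apex, Sable, Alder, Willow.
Total revenue = 109 + 108 + 93 + 86 + 69 = $465.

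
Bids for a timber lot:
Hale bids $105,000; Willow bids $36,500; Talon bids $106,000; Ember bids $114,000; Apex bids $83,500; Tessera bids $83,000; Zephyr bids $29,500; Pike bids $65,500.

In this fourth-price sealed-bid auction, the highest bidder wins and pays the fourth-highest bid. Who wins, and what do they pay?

Ember pays $83,500

Rule: the highest bidder wins and pays the fourth-highest bid.
Sorting bids: 114,000 (Ember) > 106,000 (Talon) > 105,000 (Hale) > 83,500 (Apex) > 83,000 (Tessera) > 65,500 (Pike) > …
Ember is highest; pays the fourth-highest bid, $83,500.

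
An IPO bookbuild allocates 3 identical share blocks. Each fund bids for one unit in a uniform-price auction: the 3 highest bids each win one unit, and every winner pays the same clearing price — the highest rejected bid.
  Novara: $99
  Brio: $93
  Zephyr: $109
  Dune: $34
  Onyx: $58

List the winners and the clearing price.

Bids ranked high→low: 109 (Zephyr), 99 (Novara), 93 (Brio), 58 (Onyx), 34 (Dune)
Top 3: Zephyr, Novara, Brio.
First losing bid is Onyx's $58, which sets the uniform price.

Zephyr, Novara, Brio; each pays $58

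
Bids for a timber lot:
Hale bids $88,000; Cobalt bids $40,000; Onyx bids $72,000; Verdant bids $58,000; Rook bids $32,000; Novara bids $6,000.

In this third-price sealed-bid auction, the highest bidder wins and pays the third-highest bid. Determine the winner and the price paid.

Hale pays $58,000

Rule: the highest bidder wins and pays the third-highest bid.
Bids in order: 88,000 (Hale) > 72,000 (Onyx) > 58,000 (Verdant) > 40,000 (Cobalt) > 32,000 (Rook) > 6,000 (Novara)
Hale is highest; pays the third-highest bid, $58,000.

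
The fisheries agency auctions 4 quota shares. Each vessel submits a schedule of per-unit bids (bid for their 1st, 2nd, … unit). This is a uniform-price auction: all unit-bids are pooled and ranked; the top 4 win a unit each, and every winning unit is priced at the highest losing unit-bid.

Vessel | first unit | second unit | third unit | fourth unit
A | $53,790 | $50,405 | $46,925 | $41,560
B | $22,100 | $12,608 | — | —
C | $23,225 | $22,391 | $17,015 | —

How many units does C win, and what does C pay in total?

C: 0 units, pays $0

Merging the schedules and taking the best 4: 53,790 (A-1), 50,405 (A-2), 46,925 (A-3), 41,560 (A-4)
First bid not allocated: $23,225.
C wins 0 unit(s) at $23,225 each.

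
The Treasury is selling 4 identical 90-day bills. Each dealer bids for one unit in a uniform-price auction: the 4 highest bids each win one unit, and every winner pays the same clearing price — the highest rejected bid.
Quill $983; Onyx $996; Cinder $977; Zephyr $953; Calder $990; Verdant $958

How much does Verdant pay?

Sorting: 996 (Onyx), 990 (Calder), 983 (Quill), 977 (Cinder), 958 (Verdant), 953 (Zephyr)
Winners (4 units): Onyx, Calder, Quill, Cinder.
First losing bid is Verdant's $958, which sets the uniform price.
Verdant does not win → pays $0.

Verdant pays $0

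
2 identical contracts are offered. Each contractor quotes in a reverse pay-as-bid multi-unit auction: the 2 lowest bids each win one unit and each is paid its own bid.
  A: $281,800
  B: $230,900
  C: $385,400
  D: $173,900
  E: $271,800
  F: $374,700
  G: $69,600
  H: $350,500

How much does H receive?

H is paid $0

Sorting: 69,600 (G), 173,900 (D), 230,900 (B), 271,800 (E), …
Winners (2 units): G, D.
H does not win → $0.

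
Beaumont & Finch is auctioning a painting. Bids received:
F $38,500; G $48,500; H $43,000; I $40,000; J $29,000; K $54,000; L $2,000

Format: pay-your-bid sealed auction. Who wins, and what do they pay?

Bids ranked: 54,000 (K) > 48,500 (G) > 43,000 (H) > 40,000 (I) > 38,500 (F) > 29,000 (J) > …
First-price: K pays what they bid, $54,000.

K pays $54,000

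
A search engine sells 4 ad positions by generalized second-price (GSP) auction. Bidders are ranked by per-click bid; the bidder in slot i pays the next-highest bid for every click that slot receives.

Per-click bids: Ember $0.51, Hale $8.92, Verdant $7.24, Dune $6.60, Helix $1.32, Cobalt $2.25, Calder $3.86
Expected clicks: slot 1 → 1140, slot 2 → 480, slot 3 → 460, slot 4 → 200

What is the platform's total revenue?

Total revenue: $13647.20

Sorting advertisers: $8.92 (Hale) > $7.24 (Verdant) > $6.60 (Dune) > $3.86 (Calder) > $2.25 (Cobalt) > …
Slot 1: Hale pays $7.24 × 1140 = $8253.60
Slot 2: Verdant pays $6.60 × 480 = $3168.00
Slot 3: Dune pays $3.86 × 460 = $1775.60
Slot 4: Calder pays $2.25 × 200 = $450.00
Total = $13647.20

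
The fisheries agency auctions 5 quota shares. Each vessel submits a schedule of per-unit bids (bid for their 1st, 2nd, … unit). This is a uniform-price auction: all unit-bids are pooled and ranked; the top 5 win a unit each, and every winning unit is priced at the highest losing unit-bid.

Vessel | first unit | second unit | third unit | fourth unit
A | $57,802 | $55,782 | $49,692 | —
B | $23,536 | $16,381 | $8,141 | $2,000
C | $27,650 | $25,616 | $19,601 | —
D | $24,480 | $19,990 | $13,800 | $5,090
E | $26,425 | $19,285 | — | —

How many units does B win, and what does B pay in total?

B: 0 units, pays $0

All unit-bids, highest first — top 5: 57,802 (A-1), 55,782 (A-2), 49,692 (A-3), 27,650 (C-1), 26,425 (E-1)
The (k+1)-th unit-bid is $25,616.
B wins 0 unit(s) at $25,616 each.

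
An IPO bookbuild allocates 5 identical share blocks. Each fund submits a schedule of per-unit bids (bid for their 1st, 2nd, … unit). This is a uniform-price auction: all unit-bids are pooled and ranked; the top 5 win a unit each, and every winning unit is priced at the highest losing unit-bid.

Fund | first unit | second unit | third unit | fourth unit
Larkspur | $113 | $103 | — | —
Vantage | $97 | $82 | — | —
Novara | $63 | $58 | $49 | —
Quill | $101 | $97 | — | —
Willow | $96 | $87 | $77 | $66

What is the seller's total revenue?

Total revenue: $480

All unit-bids, highest first — top 5: 113 (Larkspur-1), 103 (Larkspur-2), 101 (Quill-1), 97 (Vantage-1), 97 (Quill-2)
The (k+1)-th unit-bid is $96.
Allocation: Larkspur 2, Quill 2, Vantage 1. Every unit priced at $96.
Revenue = 5 × 96 = $480.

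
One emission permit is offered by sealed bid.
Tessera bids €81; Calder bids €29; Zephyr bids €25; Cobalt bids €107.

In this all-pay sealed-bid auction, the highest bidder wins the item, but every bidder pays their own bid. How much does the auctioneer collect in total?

Rule: the highest bidder wins the item, but every bidder pays their own bid.
Bids ranked: 107 (Cobalt) > 81 (Tessera) > 29 (Calder) > 25 (Zephyr)
Cobalt wins with the top bid; all bids are sunk regardless.
Every bidder forfeits their bid regardless of winning.
Revenue = 81 + 29 + 25 + 107 = €242.

Total revenue: €242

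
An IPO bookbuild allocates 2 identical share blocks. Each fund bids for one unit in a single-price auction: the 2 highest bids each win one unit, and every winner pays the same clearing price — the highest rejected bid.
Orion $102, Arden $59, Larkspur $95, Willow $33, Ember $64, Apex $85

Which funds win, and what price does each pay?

Sorting: 102 (Orion), 95 (Larkspur), 85 (Apex), 64 (Ember), …
Top 2: Orion, Larkspur.
Clearing price = highest rejected bid = $85.

Orion, Larkspur; each pays $85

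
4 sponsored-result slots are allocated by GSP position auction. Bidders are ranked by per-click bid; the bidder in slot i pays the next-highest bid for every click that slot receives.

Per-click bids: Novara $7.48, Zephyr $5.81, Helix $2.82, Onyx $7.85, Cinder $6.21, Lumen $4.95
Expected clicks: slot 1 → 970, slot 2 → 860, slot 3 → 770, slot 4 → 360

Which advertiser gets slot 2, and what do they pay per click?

Novara; $6.21 per click

Per-click bids in order: $7.85 (Onyx) > $7.48 (Novara) > $6.21 (Cinder) > $5.81 (Zephyr) > $4.95 (Lumen) > …
Slot 2 goes to the second-ranked bidder, Novara, who pays the next bid down: $6.21/click.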